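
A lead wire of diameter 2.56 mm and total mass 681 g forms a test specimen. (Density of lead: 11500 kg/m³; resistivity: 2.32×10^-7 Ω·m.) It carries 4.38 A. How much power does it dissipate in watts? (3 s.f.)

A = π(d/2)² = π(1.2800e-03 m)² = 5.1472e-06 m²
L = m/(density·A) = 0.681/(11500×5.1472e-06) = 11.5 m
R = ρL/A = (2.32×10^-7)(11.5)/(5.1472e-06) = 0.5186 Ω
P = I²R = (4.38)² × 0.5186 = 9.95 W

9.95 W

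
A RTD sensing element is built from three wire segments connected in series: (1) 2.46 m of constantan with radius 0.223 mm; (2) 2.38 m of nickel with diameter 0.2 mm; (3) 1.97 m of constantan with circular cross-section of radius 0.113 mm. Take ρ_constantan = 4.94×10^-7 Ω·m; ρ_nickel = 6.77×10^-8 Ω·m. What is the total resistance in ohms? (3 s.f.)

Seg 1: A = πr² = π(2.2300e-04 m)² = 1.562e-07 m²
R_1 = (4.94×10^-7)(2.46)/(1.562e-07) = 7.779 Ω
Seg 2: A = π(d/2)² = π(1.0000e-04 m)² = 3.142e-08 m²
R_2 = (6.77×10^-8)(2.38)/(3.142e-08) = 5.129 Ω
Seg 3: A = πr² = π(1.1300e-04 m)² = 4.011e-08 m²
R_3 = (4.94×10^-7)(1.97)/(4.011e-08) = 24.26 Ω
R_total = R_1 + R_2 + R_3 = 37.2 Ω

37.2 Ω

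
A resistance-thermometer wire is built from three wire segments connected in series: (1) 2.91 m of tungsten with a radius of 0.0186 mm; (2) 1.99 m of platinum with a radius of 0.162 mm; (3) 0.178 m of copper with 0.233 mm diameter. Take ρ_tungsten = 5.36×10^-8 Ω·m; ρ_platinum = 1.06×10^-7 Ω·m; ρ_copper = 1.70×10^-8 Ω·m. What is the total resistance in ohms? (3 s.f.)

Seg 1: A = πr² = π(1.8600e-05 m)² = 1.087e-09 m²
R_1 = (5.36×10^-8)(2.91)/(1.087e-09) = 143.5 Ω
Seg 2: A = πr² = π(1.6200e-04 m)² = 8.245e-08 m²
R_2 = (1.06×10^-7)(1.99)/(8.245e-08) = 2.558 Ω
Seg 3: A = π(d/2)² = π(1.1650e-04 m)² = 4.264e-08 m²
R_3 = (1.70×10^-8)(0.178)/(4.264e-08) = 0.07097 Ω
R_total = R_1 + R_2 + R_3 = 146 Ω

146 Ω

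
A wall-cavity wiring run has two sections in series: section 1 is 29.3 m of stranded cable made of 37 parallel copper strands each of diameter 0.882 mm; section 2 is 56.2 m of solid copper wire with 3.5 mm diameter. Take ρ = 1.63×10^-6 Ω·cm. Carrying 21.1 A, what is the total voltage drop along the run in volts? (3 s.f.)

2.45 V

ρ = 1.63×10^-6 Ω·cm = 1.63×10^-8 Ω·m
Section 1: A_strand = π(4.4100e-04)² = 6.110e-07 m²; R₁ = ρL/(N·A_s) = (1.63×10^-8)(29.3)/(37×6.110e-07) = 0.02113 Ω
Section 2: A = π(d/2)² = π(1.7500e-03 m)² = 9.621e-06 m²
R₂ = (1.63×10^-8)(56.2)/(9.621e-06) = 0.09521 Ω
R = R₁ + R₂ = 0.1163 Ω
V = IR = 21.1 × 0.1163 = 2.45 V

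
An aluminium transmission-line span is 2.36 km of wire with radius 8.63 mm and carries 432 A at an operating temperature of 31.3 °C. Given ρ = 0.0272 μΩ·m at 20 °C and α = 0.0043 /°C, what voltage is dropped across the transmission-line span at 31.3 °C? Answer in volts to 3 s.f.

124 V

ρ = 0.0272 μΩ·m = 2.72×10^-8 Ω·m
A = πr² = π(8.6300e-03 m)² = 2.340e-04 m²
R₍20₎ = ρL/A = (2.72×10^-8)(2360)/(2.340e-04) = 0.2744 Ω
R₍31.3₎ = R₍20₎(1 + αΔT) = 0.2744 × (1 + 0.0043×11.3) = 0.2877 Ω
V = IR = 432 × 0.2877 = 124 V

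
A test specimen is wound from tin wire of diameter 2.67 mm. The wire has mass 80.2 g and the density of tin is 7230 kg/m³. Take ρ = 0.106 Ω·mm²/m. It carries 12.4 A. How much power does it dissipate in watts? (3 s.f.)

5.77 W

ρ = 0.106 Ω·mm²/m = 1.06×10^-7 Ω·m
A = π(d/2)² = π(1.3350e-03 m)² = 5.5990e-06 m²
L = m/(density·A) = 0.0802/(7230×5.5990e-06) = 1.981 m
R = ρL/A = (1.06×10^-7)(1.981)/(5.5990e-06) = 0.03751 Ω
P = I²R = (12.4)² × 0.03751 = 5.77 W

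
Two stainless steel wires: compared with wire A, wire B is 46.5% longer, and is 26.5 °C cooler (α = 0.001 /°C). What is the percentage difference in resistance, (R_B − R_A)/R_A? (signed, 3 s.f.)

42.6%

R ∝ ρL/d² with ρ ∝ (1+αΔT), so R_B/R_A = (1 + 46.5/100) × (1 − 0.001×26.5)
= 1.465 × 0.9735 = 1.426
(R_B − R_A)/R_A = 1.426 − 1 = 42.6%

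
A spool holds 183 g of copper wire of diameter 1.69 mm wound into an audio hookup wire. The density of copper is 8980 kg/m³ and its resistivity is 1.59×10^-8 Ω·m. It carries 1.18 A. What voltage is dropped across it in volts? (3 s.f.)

A = π(d/2)² = π(8.4500e-04 m)² = 2.2432e-06 m²
L = m/(density·A) = 0.183/(8980×2.2432e-06) = 9.085 m
R = ρL/A = (1.59×10^-8)(9.085)/(2.2432e-06) = 0.06439 Ω
V = IR = 1.18 × 0.06439 = 0.0760 V

0.0760 V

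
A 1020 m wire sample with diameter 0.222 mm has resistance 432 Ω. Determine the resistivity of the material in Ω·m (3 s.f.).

1.64×10^-8 Ω·m

A = π(d/2)² = π(1.1100e-04 m)² = 3.871e-08 m²
ρ = RA/L = (432)(3.871e-08)/(1020) = 1.64×10^-8 Ω·m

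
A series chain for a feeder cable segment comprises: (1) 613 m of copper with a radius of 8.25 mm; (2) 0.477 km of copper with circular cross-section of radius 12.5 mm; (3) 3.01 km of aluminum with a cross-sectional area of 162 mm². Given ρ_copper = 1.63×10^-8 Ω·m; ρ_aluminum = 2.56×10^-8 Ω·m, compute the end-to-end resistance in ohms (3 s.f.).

Seg 1: A = πr² = π(8.2500e-03 m)² = 2.138e-04 m²
R_1 = (1.63×10^-8)(613)/(2.138e-04) = 0.04673 Ω
Seg 2: A = πr² = π(1.2500e-02 m)² = 4.909e-04 m²
R_2 = (1.63×10^-8)(477)/(4.909e-04) = 0.01584 Ω
Seg 3: A = 162 mm² = 1.620e-04 m²
R_3 = (2.56×10^-8)(3010)/(1.620e-04) = 0.4757 Ω
R_total = R_1 + R_2 + R_3 = 0.538 Ω

0.538 Ω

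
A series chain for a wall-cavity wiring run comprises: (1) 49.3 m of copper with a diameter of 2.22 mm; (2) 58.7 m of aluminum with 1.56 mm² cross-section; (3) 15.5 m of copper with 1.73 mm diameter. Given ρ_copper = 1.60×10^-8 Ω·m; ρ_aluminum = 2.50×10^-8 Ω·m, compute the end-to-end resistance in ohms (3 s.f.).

1.25 Ω

Seg 1: A = π(d/2)² = π(1.1100e-03 m)² = 3.871e-06 m²
R_1 = (1.60×10^-8)(49.3)/(3.871e-06) = 0.2038 Ω
Seg 2: A = 1.56 mm² = 1.560e-06 m²
R_2 = (2.50×10^-8)(58.7)/(1.560e-06) = 0.9407 Ω
Seg 3: A = π(d/2)² = π(8.6500e-04 m)² = 2.351e-06 m²
R_3 = (1.60×10^-8)(15.5)/(2.351e-06) = 0.1055 Ω
R_total = R_1 + R_2 + R_3 = 1.25 Ω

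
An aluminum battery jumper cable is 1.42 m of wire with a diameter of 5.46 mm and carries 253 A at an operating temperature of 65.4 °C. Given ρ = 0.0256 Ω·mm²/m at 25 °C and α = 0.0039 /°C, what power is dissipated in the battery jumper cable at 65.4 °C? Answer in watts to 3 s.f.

ρ = 0.0256 Ω·mm²/m = 2.56×10^-8 Ω·m
A = π(d/2)² = π(2.7300e-03 m)² = 2.341e-05 m²
R₍25₎ = ρL/A = (2.56×10^-8)(1.42)/(2.341e-05) = 0.001553 Ω
R₍65.4₎ = R₍25₎(1 + αΔT) = 0.001553 × (1 + 0.0039×40.4) = 0.001797 Ω
P = I²R = (253)² × 0.001797 = 115 W

115 W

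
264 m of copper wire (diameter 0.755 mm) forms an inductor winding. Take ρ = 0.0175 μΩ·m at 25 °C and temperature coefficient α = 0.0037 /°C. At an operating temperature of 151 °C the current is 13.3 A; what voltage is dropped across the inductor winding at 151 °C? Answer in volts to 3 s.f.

201 V

ρ = 0.0175 μΩ·m = 1.75×10^-8 Ω·m
A = π(d/2)² = π(3.7750e-04 m)² = 4.477e-07 m²
R₍25₎ = ρL/A = (1.75×10^-8)(264)/(4.477e-07) = 10.32 Ω
R₍151₎ = R₍25₎(1 + αΔT) = 10.32 × (1 + 0.0037×126) = 15.13 Ω
V = IR = 13.3 × 15.13 = 201 V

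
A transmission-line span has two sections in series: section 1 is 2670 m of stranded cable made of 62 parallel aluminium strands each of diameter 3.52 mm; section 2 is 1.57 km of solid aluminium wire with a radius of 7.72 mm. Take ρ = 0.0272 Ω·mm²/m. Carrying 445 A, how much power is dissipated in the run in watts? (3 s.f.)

ρ = 0.0272 Ω·mm²/m = 2.72×10^-8 Ω·m
Section 1: A_strand = π(1.7600e-03)² = 9.731e-06 m²; R₁ = ρL/(N·A_s) = (2.72×10^-8)(2670)/(62×9.731e-06) = 0.1204 Ω
Section 2: A = πr² = π(7.7200e-03 m)² = 1.872e-04 m²
R₂ = (2.72×10^-8)(1570)/(1.872e-04) = 0.2281 Ω
R = R₁ + R₂ = 0.3484 Ω
P = I²R = (445)² × 0.3484 = 69000 W

69000 W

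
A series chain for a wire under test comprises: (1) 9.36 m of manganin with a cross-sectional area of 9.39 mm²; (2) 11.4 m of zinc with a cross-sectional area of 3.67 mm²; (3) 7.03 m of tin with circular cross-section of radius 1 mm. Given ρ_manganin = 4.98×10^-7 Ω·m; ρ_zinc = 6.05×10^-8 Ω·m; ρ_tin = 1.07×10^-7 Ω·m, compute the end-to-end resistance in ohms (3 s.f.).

Seg 1: A = 9.39 mm² = 9.390e-06 m²
R_1 = (4.98×10^-7)(9.36)/(9.390e-06) = 0.4964 Ω
Seg 2: A = 3.67 mm² = 3.670e-06 m²
R_2 = (6.05×10^-8)(11.4)/(3.670e-06) = 0.1879 Ω
Seg 3: A = πr² = π(1.0000e-03 m)² = 3.142e-06 m²
R_3 = (1.07×10^-7)(7.03)/(3.142e-06) = 0.2394 Ω
R_total = R_1 + R_2 + R_3 = 0.924 Ω

0.924 Ω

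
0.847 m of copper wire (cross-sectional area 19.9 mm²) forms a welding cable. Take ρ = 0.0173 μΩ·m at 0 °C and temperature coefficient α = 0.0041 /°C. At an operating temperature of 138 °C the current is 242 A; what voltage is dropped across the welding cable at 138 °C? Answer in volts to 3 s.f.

0.279 V

ρ = 0.0173 μΩ·m = 1.73×10^-8 Ω·m
A = 19.9 mm² = 1.990e-05 m²
R₍0₎ = ρL/A = (1.73×10^-8)(0.847)/(1.990e-05) = 7.363×10^-4 Ω
R₍138₎ = R₍0₎(1 + αΔT) = 7.363×10^-4 × (1 + 0.0041×138) = 0.001153 Ω
V = IR = 242 × 0.001153 = 0.279 V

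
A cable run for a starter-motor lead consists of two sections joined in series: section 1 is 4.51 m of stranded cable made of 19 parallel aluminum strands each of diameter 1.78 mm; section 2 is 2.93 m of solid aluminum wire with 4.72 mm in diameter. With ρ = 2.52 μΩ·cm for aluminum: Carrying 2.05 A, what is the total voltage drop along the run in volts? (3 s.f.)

0.0136 V

ρ = 2.52 μΩ·cm = 2.52×10^-8 Ω·m
Section 1: A_strand = π(8.9000e-04)² = 2.488e-06 m²; R₁ = ρL/(N·A_s) = (2.52×10^-8)(4.51)/(19×2.488e-06) = 0.002404 Ω
Section 2: A = π(d/2)² = π(2.3600e-03 m)² = 1.750e-05 m²
R₂ = (2.52×10^-8)(2.93)/(1.750e-05) = 0.00422 Ω
R = R₁ + R₂ = 0.006624 Ω
V = IR = 2.05 × 0.006624 = 0.0136 V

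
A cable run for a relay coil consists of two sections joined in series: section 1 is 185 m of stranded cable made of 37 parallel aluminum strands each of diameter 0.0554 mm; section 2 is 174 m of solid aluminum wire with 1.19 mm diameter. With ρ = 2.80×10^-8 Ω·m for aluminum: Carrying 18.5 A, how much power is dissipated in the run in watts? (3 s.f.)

Section 1: A_strand = π(2.7700e-05)² = 2.411e-09 m²; R₁ = ρL/(N·A_s) = (2.80×10^-8)(185)/(37×2.411e-09) = 58.08 Ω
Section 2: A = π(d/2)² = π(5.9500e-04 m)² = 1.112e-06 m²
R₂ = (2.80×10^-8)(174)/(1.112e-06) = 4.38 Ω
R = R₁ + R₂ = 62.46 Ω
P = I²R = (18.5)² × 62.46 = 21400 W

21400 W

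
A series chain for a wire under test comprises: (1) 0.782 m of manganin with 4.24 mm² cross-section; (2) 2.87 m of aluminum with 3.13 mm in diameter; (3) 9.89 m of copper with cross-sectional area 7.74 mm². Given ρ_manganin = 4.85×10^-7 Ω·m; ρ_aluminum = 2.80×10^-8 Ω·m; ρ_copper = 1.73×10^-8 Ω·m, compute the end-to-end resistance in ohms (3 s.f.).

Seg 1: A = 4.24 mm² = 4.240e-06 m²
R_1 = (4.85×10^-7)(0.782)/(4.240e-06) = 0.08945 Ω
Seg 2: A = π(d/2)² = π(1.5650e-03 m)² = 7.694e-06 m²
R_2 = (2.80×10^-8)(2.87)/(7.694e-06) = 0.01044 Ω
Seg 3: A = 7.74 mm² = 7.740e-06 m²
R_3 = (1.73×10^-8)(9.89)/(7.740e-06) = 0.02211 Ω
R_total = R_1 + R_2 + R_3 = 0.122 Ω

0.122 Ω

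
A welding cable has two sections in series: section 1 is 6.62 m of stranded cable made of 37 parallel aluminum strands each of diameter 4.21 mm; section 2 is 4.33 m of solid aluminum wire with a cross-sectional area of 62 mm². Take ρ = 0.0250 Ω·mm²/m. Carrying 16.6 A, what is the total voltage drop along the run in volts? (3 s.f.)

0.0343 V

ρ = 0.0250 Ω·mm²/m = 2.50×10^-8 Ω·m
Section 1: A_strand = π(2.1050e-03)² = 1.392e-05 m²; R₁ = ρL/(N·A_s) = (2.50×10^-8)(6.62)/(37×1.392e-05) = 3.213×10^-4 Ω
Section 2: A = 62 mm² = 6.200e-05 m²
R₂ = (2.50×10^-8)(4.33)/(6.200e-05) = 0.001746 Ω
R = R₁ + R₂ = 0.002067 Ω
V = IR = 16.6 × 0.002067 = 0.0343 V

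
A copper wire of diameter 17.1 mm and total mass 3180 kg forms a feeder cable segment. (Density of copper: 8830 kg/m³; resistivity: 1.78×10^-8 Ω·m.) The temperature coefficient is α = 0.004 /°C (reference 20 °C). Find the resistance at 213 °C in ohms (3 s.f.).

0.215 Ω

A = π(d/2)² = π(8.5500e-03 m)² = 2.2966e-04 m²
L = m/(density·A) = 3180/(8830×2.2966e-04) = 1568 m
R = ρL/A = (1.78×10^-8)(1568)/(2.2966e-04) = 0.1215 Ω
R(213 °C) = 0.1215 × (1 + 0.004×193) = 0.215 Ω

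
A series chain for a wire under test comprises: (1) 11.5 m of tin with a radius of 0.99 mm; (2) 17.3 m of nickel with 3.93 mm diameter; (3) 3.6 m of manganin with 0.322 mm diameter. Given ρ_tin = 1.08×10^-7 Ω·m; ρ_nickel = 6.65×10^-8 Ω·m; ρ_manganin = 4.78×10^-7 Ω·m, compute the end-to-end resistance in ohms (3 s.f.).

21.6 Ω

Seg 1: A = πr² = π(9.9000e-04 m)² = 3.079e-06 m²
R_1 = (1.08×10^-7)(11.5)/(3.079e-06) = 0.4034 Ω
Seg 2: A = π(d/2)² = π(1.9650e-03 m)² = 1.213e-05 m²
R_2 = (6.65×10^-8)(17.3)/(1.213e-05) = 0.09484 Ω
Seg 3: A = π(d/2)² = π(1.6100e-04 m)² = 8.143e-08 m²
R_3 = (4.78×10^-7)(3.6)/(8.143e-08) = 21.13 Ω
R_total = R_1 + R_2 + R_3 = 21.6 Ω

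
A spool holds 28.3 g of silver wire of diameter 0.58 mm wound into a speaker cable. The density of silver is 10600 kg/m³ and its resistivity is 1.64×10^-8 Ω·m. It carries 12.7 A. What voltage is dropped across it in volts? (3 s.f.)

7.97 V

A = π(d/2)² = π(2.9000e-04 m)² = 2.6421e-07 m²
L = m/(density·A) = 0.0283/(10600×2.6421e-07) = 10.1 m
R = ρL/A = (1.64×10^-8)(10.1)/(2.6421e-07) = 0.6272 Ω
V = IR = 12.7 × 0.6272 = 7.97 V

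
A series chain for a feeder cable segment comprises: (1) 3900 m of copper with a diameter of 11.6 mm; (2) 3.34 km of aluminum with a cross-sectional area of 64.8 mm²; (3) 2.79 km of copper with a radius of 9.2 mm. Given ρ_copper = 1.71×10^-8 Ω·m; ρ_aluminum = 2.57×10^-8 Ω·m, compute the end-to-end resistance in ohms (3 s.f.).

2.14 Ω

Seg 1: A = π(d/2)² = π(5.8000e-03 m)² = 1.057e-04 m²
R_1 = (1.71×10^-8)(3900)/(1.057e-04) = 0.631 Ω
Seg 2: A = 64.8 mm² = 6.480e-05 m²
R_2 = (2.57×10^-8)(3340)/(6.480e-05) = 1.325 Ω
Seg 3: A = πr² = π(9.2000e-03 m)² = 2.659e-04 m²
R_3 = (1.71×10^-8)(2790)/(2.659e-04) = 0.1794 Ω
R_total = R_1 + R_2 + R_3 = 2.14 Ω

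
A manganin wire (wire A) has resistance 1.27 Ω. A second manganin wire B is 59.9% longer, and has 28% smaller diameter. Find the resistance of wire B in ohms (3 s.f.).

R ∝ L/d², so R_B/R_A = (1 + 59.9/100) × (1 − 28/100)⁻²
= 1.599 × 1.929 = 3.084
R_B = 3.084 × 1.27 = 3.92 Ω

3.92 Ω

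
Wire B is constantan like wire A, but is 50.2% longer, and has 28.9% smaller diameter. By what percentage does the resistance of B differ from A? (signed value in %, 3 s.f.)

R ∝ L/d², so R_B/R_A = (1 + 50.2/100) × (1 − 28.9/100)⁻²
= 1.502 × 1.978 = 2.971
(R_B − R_A)/R_A = 2.971 − 1 = 197%

197%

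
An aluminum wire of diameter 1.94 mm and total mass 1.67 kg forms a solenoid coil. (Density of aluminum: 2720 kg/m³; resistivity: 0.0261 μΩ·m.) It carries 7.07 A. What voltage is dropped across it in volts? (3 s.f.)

ρ = 0.0261 μΩ·m = 2.61×10^-8 Ω·m
A = π(d/2)² = π(9.7000e-04 m)² = 2.9559e-06 m²
L = m/(density·A) = 1.67/(2720×2.9559e-06) = 207.7 m
R = ρL/A = (2.61×10^-8)(207.7)/(2.9559e-06) = 1.834 Ω
V = IR = 7.07 × 1.834 = 13.0 V

13.0 V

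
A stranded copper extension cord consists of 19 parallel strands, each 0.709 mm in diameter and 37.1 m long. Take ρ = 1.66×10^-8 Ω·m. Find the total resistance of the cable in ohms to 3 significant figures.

0.0821 Ω

A_strand = π(3.5450e-04 m)² = 3.948e-07 m²
R_strand = ρL/A = (1.66×10^-8)(37.1)/(3.948e-07) = 1.56 Ω
R_total = R_strand/N = 1.56/19 = 0.0821 Ω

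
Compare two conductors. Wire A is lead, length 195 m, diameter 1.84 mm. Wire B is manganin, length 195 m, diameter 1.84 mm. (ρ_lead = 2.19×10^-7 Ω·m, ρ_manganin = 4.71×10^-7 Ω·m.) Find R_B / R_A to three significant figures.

2.15

R ∝ ρL/d², so R_B/R_A = (ρ_B/ρ_A)
= (4.71×10^-7/2.19×10^-7) = 2.15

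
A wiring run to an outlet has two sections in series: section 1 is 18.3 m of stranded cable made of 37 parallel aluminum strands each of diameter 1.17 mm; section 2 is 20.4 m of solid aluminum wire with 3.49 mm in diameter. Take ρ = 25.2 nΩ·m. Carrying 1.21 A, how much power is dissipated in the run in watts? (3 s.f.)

ρ = 25.2 nΩ·m = 2.52×10^-8 Ω·m
Section 1: A_strand = π(5.8500e-04)² = 1.075e-06 m²; R₁ = ρL/(N·A_s) = (2.52×10^-8)(18.3)/(37×1.075e-06) = 0.01159 Ω
Section 2: A = π(d/2)² = π(1.7450e-03 m)² = 9.566e-06 m²
R₂ = (2.52×10^-8)(20.4)/(9.566e-06) = 0.05374 Ω
R = R₁ + R₂ = 0.06533 Ω
P = I²R = (1.21)² × 0.06533 = 0.0957 W

0.0957 W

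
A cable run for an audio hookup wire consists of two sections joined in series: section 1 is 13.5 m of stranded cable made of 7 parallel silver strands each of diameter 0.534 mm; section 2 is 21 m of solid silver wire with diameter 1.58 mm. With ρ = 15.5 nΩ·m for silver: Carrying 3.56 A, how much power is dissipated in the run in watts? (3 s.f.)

3.80 W

ρ = 15.5 nΩ·m = 1.55×10^-8 Ω·m
Section 1: A_strand = π(2.6700e-04)² = 2.240e-07 m²; R₁ = ρL/(N·A_s) = (1.55×10^-8)(13.5)/(7×2.240e-07) = 0.1335 Ω
Section 2: A = π(d/2)² = π(7.9000e-04 m)² = 1.961e-06 m²
R₂ = (1.55×10^-8)(21)/(1.961e-06) = 0.166 Ω
R = R₁ + R₂ = 0.2995 Ω
P = I²R = (3.56)² × 0.2995 = 3.80 W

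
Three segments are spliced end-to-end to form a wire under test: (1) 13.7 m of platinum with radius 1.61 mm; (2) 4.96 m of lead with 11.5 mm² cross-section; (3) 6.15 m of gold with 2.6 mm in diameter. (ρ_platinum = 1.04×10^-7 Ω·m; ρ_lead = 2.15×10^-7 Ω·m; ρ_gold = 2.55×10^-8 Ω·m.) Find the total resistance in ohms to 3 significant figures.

0.297 Ω

Seg 1: A = πr² = π(1.6100e-03 m)² = 8.143e-06 m²
R_1 = (1.04×10^-7)(13.7)/(8.143e-06) = 0.175 Ω
Seg 2: A = 11.5 mm² = 1.150e-05 m²
R_2 = (2.15×10^-7)(4.96)/(1.150e-05) = 0.09273 Ω
Seg 3: A = π(d/2)² = π(1.3000e-03 m)² = 5.309e-06 m²
R_3 = (2.55×10^-8)(6.15)/(5.309e-06) = 0.02954 Ω
R_total = R_1 + R_2 + R_3 = 0.297 Ω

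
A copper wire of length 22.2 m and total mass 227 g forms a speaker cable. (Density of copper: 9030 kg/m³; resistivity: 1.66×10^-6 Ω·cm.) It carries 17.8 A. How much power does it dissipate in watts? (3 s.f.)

ρ = 1.66×10^-6 Ω·cm = 1.66×10^-8 Ω·m
A = m/(density·L) = 0.227/(9030×22.2) = 1.1324e-06 m²
R = ρL/A = (1.66×10^-8)(22.2)/(1.1324e-06) = 0.3254 Ω
P = I²R = (17.8)² × 0.3254 = 103 W

103 W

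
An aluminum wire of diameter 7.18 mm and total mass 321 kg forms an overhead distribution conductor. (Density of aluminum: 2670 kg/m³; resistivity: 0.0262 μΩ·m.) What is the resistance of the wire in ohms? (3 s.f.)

ρ = 0.0262 μΩ·m = 2.62×10^-8 Ω·m
A = π(d/2)² = π(3.5900e-03 m)² = 4.0489e-05 m²
L = m/(density·A) = 321/(2670×4.0489e-05) = 2969 m
R = ρL/A = (2.62×10^-8)(2969)/(4.0489e-05) = 1.92 Ω

1.92 Ω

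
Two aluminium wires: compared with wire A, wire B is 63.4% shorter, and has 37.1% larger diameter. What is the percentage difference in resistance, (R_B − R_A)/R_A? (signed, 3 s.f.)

-80.5%

R ∝ L/d², so R_B/R_A = (1 − 63.4/100) × (1 + 37.1/100)⁻²
= 0.366 × 0.532 = 0.1947
(R_B − R_A)/R_A = 0.1947 − 1 = -80.5%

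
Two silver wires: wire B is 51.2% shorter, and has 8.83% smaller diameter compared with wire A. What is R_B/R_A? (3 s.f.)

0.587

R ∝ L/d², so R_B/R_A = (1 − 51.2/100) × (1 − 8.83/100)⁻²
= 0.488 × 1.203 = 0.587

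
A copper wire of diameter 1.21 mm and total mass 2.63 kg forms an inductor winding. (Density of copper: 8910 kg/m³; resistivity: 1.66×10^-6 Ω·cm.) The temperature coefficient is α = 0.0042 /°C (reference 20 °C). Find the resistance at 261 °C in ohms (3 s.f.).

7.46 Ω

ρ = 1.66×10^-6 Ω·cm = 1.66×10^-8 Ω·m
A = π(d/2)² = π(6.0500e-04 m)² = 1.1499e-06 m²
L = m/(density·A) = 2.63/(8910×1.1499e-06) = 256.7 m
R = ρL/A = (1.66×10^-8)(256.7)/(1.1499e-06) = 3.706 Ω
R(261 °C) = 3.706 × (1 + 0.0042×241) = 7.46 Ω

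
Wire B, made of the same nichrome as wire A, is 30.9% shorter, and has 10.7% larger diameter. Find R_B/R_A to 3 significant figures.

0.564

R ∝ L/d², so R_B/R_A = (1 − 30.9/100) × (1 + 10.7/100)⁻²
= 0.691 × 0.816 = 0.564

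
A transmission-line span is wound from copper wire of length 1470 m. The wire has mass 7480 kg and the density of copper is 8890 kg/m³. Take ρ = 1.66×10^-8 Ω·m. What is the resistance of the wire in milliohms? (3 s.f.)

42.6 mΩ

A = m/(density·L) = 7480/(8890×1470) = 5.7238e-04 m²
R = ρL/A = (1.66×10^-8)(1470)/(5.7238e-04) = 42.6 mΩ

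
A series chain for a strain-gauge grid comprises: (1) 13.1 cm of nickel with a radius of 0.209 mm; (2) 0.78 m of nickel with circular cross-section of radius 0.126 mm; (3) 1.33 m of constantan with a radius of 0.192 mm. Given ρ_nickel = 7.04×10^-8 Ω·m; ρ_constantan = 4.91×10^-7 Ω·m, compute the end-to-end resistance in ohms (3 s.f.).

6.81 Ω

Seg 1: A = πr² = π(2.0900e-04 m)² = 1.372e-07 m²
R_1 = (7.04×10^-8)(0.131)/(1.372e-07) = 0.0672 Ω
Seg 2: A = πr² = π(1.2600e-04 m)² = 4.988e-08 m²
R_2 = (7.04×10^-8)(0.78)/(4.988e-08) = 1.101 Ω
Seg 3: A = πr² = π(1.9200e-04 m)² = 1.158e-07 m²
R_3 = (4.91×10^-7)(1.33)/(1.158e-07) = 5.639 Ω
R_total = R_1 + R_2 + R_3 = 6.81 Ω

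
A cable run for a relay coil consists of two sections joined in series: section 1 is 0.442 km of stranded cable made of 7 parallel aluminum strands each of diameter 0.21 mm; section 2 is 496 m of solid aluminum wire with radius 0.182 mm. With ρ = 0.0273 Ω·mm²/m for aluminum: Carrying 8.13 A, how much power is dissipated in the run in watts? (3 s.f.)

11900 W

ρ = 0.0273 Ω·mm²/m = 2.73×10^-8 Ω·m
Section 1: A_strand = π(1.0500e-04)² = 3.464e-08 m²; R₁ = ρL/(N·A_s) = (2.73×10^-8)(442)/(7×3.464e-08) = 49.77 Ω
Section 2: A = πr² = π(1.8200e-04 m)² = 1.041e-07 m²
R₂ = (2.73×10^-8)(496)/(1.041e-07) = 130.1 Ω
R = R₁ + R₂ = 179.9 Ω
P = I²R = (8.13)² × 179.9 = 11900 W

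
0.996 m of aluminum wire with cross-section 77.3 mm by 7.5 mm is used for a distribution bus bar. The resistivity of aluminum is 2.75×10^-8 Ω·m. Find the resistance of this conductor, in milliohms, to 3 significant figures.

A = 77.3 × 7.5 mm² = 580 mm² = 5.797e-04 m²
R = ρL/A = (2.75×10^-8)(0.996 m)/(5.797e-04 m²) = 0.0472 mΩ

0.0472 mΩ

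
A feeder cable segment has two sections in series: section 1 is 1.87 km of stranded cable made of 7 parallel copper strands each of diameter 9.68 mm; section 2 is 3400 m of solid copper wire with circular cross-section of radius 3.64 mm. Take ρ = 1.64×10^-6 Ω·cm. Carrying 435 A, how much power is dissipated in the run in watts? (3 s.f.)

2.65×10^5 W

ρ = 1.64×10^-6 Ω·cm = 1.64×10^-8 Ω·m
Section 1: A_strand = π(4.8400e-03)² = 7.359e-05 m²; R₁ = ρL/(N·A_s) = (1.64×10^-8)(1870)/(7×7.359e-05) = 0.05953 Ω
Section 2: A = πr² = π(3.6400e-03 m)² = 4.162e-05 m²
R₂ = (1.64×10^-8)(3400)/(4.162e-05) = 1.34 Ω
R = R₁ + R₂ = 1.399 Ω
P = I²R = (435)² × 1.399 = 2.65×10^5 W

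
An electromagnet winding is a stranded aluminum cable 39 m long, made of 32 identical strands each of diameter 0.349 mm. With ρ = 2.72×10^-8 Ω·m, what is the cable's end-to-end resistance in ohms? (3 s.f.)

0.347 Ω

A_strand = π(1.7450e-04 m)² = 9.566e-08 m²
R_strand = ρL/A = (2.72×10^-8)(39)/(9.566e-08) = 11.09 Ω
R_total = R_strand/N = 11.09/32 = 0.347 Ω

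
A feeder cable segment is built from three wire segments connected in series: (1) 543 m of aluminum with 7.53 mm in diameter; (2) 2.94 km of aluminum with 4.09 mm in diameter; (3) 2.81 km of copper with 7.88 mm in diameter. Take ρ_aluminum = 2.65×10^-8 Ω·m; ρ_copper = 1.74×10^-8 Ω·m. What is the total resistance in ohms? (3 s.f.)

7.26 Ω

Seg 1: A = π(d/2)² = π(3.7650e-03 m)² = 4.453e-05 m²
R_1 = (2.65×10^-8)(543)/(4.453e-05) = 0.3231 Ω
Seg 2: A = π(d/2)² = π(2.0450e-03 m)² = 1.314e-05 m²
R_2 = (2.65×10^-8)(2940)/(1.314e-05) = 5.93 Ω
Seg 3: A = π(d/2)² = π(3.9400e-03 m)² = 4.877e-05 m²
R_3 = (1.74×10^-8)(2810)/(4.877e-05) = 1.003 Ω
R_total = R_1 + R_2 + R_3 = 7.26 Ω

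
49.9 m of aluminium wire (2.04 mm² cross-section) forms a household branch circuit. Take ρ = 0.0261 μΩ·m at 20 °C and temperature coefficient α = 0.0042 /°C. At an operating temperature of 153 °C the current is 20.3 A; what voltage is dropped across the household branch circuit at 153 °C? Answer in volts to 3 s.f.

20.2 V

ρ = 0.0261 μΩ·m = 2.61×10^-8 Ω·m
A = 2.04 mm² = 2.040e-06 m²
R₍20₎ = ρL/A = (2.61×10^-8)(49.9)/(2.040e-06) = 0.6384 Ω
R₍153₎ = R₍20₎(1 + αΔT) = 0.6384 × (1 + 0.0042×133) = 0.9951 Ω
V = IR = 20.3 × 0.9951 = 20.2 V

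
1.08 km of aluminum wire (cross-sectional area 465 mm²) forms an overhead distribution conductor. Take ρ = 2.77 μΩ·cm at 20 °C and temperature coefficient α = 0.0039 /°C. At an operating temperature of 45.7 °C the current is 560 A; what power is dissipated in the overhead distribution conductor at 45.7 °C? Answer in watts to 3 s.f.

ρ = 2.77 μΩ·cm = 2.77×10^-8 Ω·m
A = 465 mm² = 4.650e-04 m²
R₍20₎ = ρL/A = (2.77×10^-8)(1080)/(4.650e-04) = 0.06434 Ω
R₍45.7₎ = R₍20₎(1 + αΔT) = 0.06434 × (1 + 0.0039×25.7) = 0.07078 Ω
P = I²R = (560)² × 0.07078 = 22200 W

22200 W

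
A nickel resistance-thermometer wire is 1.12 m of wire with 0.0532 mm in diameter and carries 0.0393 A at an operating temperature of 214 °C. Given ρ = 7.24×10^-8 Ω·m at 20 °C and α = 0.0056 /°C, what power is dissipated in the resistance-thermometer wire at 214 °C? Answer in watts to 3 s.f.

A = π(d/2)² = π(2.6600e-05 m)² = 2.223e-09 m²
R₍20₎ = ρL/A = (7.24×10^-8)(1.12)/(2.223e-09) = 36.48 Ω
R₍214₎ = R₍20₎(1 + αΔT) = 36.48 × (1 + 0.0056×194) = 76.11 Ω
P = I²R = (0.0393)² × 76.11 = 0.118 W

0.118 W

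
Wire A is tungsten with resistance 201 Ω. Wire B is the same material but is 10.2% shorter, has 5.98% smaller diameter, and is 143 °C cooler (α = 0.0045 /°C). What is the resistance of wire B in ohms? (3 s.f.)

R ∝ ρL/d² with ρ ∝ (1+αΔT), so R_B/R_A = (1 − 10.2/100) × (1 − 5.98/100)⁻² × (1 − 0.0045×143)
= 0.898 × 1.131 × 0.3565 = 0.3622
R_B = 0.3622 × 201 = 72.8 Ω

72.8 Ω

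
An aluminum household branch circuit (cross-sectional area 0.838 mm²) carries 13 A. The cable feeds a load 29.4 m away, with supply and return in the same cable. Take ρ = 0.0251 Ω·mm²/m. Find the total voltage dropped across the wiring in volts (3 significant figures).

ρ = 0.0251 Ω·mm²/m = 2.51×10^-8 Ω·m
A = 0.838 mm² = 8.380e-07 m²
Total conductor length (both ways) L = 2 × 29.4 = 58.8 m
R = ρL/A = (2.51×10^-8)(58.8)/(8.380e-07) = 1.761 Ω
V = IR = 13 × 1.761 = 22.9 V

22.9 V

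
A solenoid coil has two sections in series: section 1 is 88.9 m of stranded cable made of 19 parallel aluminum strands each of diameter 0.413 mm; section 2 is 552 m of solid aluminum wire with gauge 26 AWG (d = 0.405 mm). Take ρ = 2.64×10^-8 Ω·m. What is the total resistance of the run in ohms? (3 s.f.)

114 Ω

Section 1: A_strand = π(2.0650e-04)² = 1.340e-07 m²; R₁ = ρL/(N·A_s) = (2.64×10^-8)(88.9)/(19×1.340e-07) = 0.9221 Ω
Section 2: A = π(0.405/2 mm)² = π(2.0250e-04 m)² = 1.288e-07 m²
R₂ = (2.64×10^-8)(552)/(1.288e-07) = 113.1 Ω
R = R₁ + R₂ = 114 Ω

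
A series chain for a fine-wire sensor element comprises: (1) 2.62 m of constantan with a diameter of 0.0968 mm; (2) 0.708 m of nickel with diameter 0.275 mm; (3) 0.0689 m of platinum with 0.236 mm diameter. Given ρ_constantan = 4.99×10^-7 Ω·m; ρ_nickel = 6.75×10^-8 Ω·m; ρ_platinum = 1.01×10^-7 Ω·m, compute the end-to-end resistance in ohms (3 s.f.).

Seg 1: A = π(d/2)² = π(4.8400e-05 m)² = 7.359e-09 m²
R_1 = (4.99×10^-7)(2.62)/(7.359e-09) = 177.6 Ω
Seg 2: A = π(d/2)² = π(1.3750e-04 m)² = 5.940e-08 m²
R_2 = (6.75×10^-8)(0.708)/(5.940e-08) = 0.8046 Ω
Seg 3: A = π(d/2)² = π(1.1800e-04 m)² = 4.374e-08 m²
R_3 = (1.01×10^-7)(0.0689)/(4.374e-08) = 0.1591 Ω
R_total = R_1 + R_2 + R_3 = 179 Ω

179 Ω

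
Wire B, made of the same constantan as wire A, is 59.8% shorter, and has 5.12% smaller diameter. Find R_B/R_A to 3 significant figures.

R ∝ L/d², so R_B/R_A = (1 − 59.8/100) × (1 − 5.12/100)⁻²
= 0.402 × 1.111 = 0.447

0.447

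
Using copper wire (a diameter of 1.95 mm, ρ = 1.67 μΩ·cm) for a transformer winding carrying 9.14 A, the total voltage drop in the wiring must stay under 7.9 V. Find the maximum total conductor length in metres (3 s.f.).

ρ = 1.67 μΩ·cm = 1.67×10^-8 Ω·m
A = π(d/2)² = π(9.7500e-04 m)² = 2.986e-06 m²
L_max = V_max·A/(1·ρI) = (7.9)(2.986e-06)/(1.67×10^-8×9.14) = 155 m

155 m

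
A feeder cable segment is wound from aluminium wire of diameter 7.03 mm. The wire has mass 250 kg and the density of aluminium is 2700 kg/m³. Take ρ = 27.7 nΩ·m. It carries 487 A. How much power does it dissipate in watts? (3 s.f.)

4.04×10^5 W

ρ = 27.7 nΩ·m = 2.77×10^-8 Ω·m
A = π(d/2)² = π(3.5150e-03 m)² = 3.8815e-05 m²
L = m/(density·A) = 250/(2700×3.8815e-05) = 2385 m
R = ρL/A = (2.77×10^-8)(2385)/(3.8815e-05) = 1.702 Ω
P = I²R = (487)² × 1.702 = 4.04×10^5 W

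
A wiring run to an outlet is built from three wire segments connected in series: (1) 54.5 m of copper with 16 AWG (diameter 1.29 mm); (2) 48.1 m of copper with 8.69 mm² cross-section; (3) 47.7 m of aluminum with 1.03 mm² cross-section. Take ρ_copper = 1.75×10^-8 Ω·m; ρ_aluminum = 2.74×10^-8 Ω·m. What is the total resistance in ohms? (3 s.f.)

2.10 Ω

Seg 1: A = π(1.29/2 mm)² = π(6.4500e-04 m)² = 1.307e-06 m²
R_1 = (1.75×10^-8)(54.5)/(1.307e-06) = 0.7297 Ω
Seg 2: A = 8.69 mm² = 8.690e-06 m²
R_2 = (1.75×10^-8)(48.1)/(8.690e-06) = 0.09686 Ω
Seg 3: A = 1.03 mm² = 1.030e-06 m²
R_3 = (2.74×10^-8)(47.7)/(1.030e-06) = 1.269 Ω
R_total = R_1 + R_2 + R_3 = 2.10 Ω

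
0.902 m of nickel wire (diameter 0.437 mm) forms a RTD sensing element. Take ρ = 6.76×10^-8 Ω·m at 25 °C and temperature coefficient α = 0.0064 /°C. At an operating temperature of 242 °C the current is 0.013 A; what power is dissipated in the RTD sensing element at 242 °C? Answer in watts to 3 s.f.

1.64×10^-4 W

A = π(d/2)² = π(2.1850e-04 m)² = 1.500e-07 m²
R₍25₎ = ρL/A = (6.76×10^-8)(0.902)/(1.500e-07) = 0.4065 Ω
R₍242₎ = R₍25₎(1 + αΔT) = 0.4065 × (1 + 0.0064×217) = 0.9711 Ω
P = I²R = (0.013)² × 0.9711 = 1.64×10^-4 W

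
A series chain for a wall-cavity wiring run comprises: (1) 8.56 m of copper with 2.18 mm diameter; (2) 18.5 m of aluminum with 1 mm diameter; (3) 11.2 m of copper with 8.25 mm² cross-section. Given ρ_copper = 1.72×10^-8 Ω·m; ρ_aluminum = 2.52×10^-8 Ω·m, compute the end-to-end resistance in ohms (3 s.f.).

0.656 Ω

Seg 1: A = π(d/2)² = π(1.0900e-03 m)² = 3.733e-06 m²
R_1 = (1.72×10^-8)(8.56)/(3.733e-06) = 0.03945 Ω
Seg 2: A = π(d/2)² = π(5.0000e-04 m)² = 7.854e-07 m²
R_2 = (2.52×10^-8)(18.5)/(7.854e-07) = 0.5936 Ω
Seg 3: A = 8.25 mm² = 8.250e-06 m²
R_3 = (1.72×10^-8)(11.2)/(8.250e-06) = 0.02335 Ω
R_total = R_1 + R_2 + R_3 = 0.656 Ω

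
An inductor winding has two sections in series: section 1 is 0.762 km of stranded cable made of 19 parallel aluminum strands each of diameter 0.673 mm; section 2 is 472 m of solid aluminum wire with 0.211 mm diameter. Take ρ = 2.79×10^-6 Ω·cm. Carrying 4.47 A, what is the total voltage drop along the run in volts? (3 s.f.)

ρ = 2.79×10^-6 Ω·cm = 2.79×10^-8 Ω·m
Section 1: A_strand = π(3.3650e-04)² = 3.557e-07 m²; R₁ = ρL/(N·A_s) = (2.79×10^-8)(762)/(19×3.557e-07) = 3.145 Ω
Section 2: A = π(d/2)² = π(1.0550e-04 m)² = 3.497e-08 m²
R₂ = (2.79×10^-8)(472)/(3.497e-08) = 376.6 Ω
R = R₁ + R₂ = 379.8 Ω
V = IR = 4.47 × 379.8 = 1700 V

1700 V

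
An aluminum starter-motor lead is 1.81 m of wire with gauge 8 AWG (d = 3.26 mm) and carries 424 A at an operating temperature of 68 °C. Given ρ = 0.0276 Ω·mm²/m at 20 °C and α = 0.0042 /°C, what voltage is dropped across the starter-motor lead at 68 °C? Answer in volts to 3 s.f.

3.05 V

ρ = 0.0276 Ω·mm²/m = 2.76×10^-8 Ω·m
A = π(3.26/2 mm)² = π(1.6300e-03 m)² = 8.347e-06 m²
R₍20₎ = ρL/A = (2.76×10^-8)(1.81)/(8.347e-06) = 0.005985 Ω
R₍68₎ = R₍20₎(1 + αΔT) = 0.005985 × (1 + 0.0042×48) = 0.007192 Ω
V = IR = 424 × 0.007192 = 3.05 V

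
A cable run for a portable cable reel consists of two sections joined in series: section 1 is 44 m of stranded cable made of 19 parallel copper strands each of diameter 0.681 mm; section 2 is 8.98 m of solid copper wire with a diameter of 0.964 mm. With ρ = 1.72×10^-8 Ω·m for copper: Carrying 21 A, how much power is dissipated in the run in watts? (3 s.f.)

142 W

Section 1: A_strand = π(3.4050e-04)² = 3.642e-07 m²; R₁ = ρL/(N·A_s) = (1.72×10^-8)(44)/(19×3.642e-07) = 0.1094 Ω
Section 2: A = π(d/2)² = π(4.8200e-04 m)² = 7.299e-07 m²
R₂ = (1.72×10^-8)(8.98)/(7.299e-07) = 0.2116 Ω
R = R₁ + R₂ = 0.321 Ω
P = I²R = (21)² × 0.321 = 142 W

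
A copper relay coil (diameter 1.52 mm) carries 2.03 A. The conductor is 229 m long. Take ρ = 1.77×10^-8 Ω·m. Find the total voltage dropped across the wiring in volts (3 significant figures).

4.53 V

A = π(d/2)² = π(7.6000e-04 m)² = 1.815e-06 m²
R = ρL/A = (1.77×10^-8)(229)/(1.815e-06) = 2.234 Ω
V = IR = 2.03 × 2.234 = 4.53 V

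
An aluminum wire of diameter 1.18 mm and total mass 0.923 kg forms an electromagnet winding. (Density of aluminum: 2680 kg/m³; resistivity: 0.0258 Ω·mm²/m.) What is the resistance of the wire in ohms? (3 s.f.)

7.43 Ω

ρ = 0.0258 Ω·mm²/m = 2.58×10^-8 Ω·m
A = π(d/2)² = π(5.9000e-04 m)² = 1.0936e-06 m²
L = m/(density·A) = 0.923/(2680×1.0936e-06) = 314.9 m
R = ρL/A = (2.58×10^-8)(314.9)/(1.0936e-06) = 7.43 Ω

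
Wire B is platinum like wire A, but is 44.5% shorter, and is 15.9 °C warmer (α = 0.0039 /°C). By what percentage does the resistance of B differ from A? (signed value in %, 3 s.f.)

-41.1%

R ∝ ρL/d² with ρ ∝ (1+αΔT), so R_B/R_A = (1 − 44.5/100) × (1 + 0.0039×15.9)
= 0.555 × 1.062 = 0.5894
(R_B − R_A)/R_A = 0.5894 − 1 = -41.1%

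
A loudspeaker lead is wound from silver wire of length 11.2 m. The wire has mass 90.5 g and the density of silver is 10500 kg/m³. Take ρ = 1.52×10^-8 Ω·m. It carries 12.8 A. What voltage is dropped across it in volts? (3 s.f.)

A = m/(density·L) = 0.0905/(10500×11.2) = 7.6956e-07 m²
R = ρL/A = (1.52×10^-8)(11.2)/(7.6956e-07) = 0.2212 Ω
V = IR = 12.8 × 0.2212 = 2.83 V

2.83 V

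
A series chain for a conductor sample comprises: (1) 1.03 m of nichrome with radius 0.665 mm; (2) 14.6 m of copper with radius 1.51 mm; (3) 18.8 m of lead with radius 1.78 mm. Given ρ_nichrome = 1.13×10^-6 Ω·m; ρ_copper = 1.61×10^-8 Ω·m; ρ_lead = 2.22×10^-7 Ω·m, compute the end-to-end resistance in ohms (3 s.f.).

1.29 Ω

Seg 1: A = πr² = π(6.6500e-04 m)² = 1.389e-06 m²
R_1 = (1.13×10^-6)(1.03)/(1.389e-06) = 0.8378 Ω
Seg 2: A = πr² = π(1.5100e-03 m)² = 7.163e-06 m²
R_2 = (1.61×10^-8)(14.6)/(7.163e-06) = 0.03282 Ω
Seg 3: A = πr² = π(1.7800e-03 m)² = 9.954e-06 m²
R_3 = (2.22×10^-7)(18.8)/(9.954e-06) = 0.4193 Ω
R_total = R_1 + R_2 + R_3 = 1.29 Ω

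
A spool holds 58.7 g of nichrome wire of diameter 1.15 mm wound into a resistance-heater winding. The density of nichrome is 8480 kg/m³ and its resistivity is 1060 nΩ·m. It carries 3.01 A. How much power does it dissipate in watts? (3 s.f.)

ρ = 1060 nΩ·m = 1.06×10^-6 Ω·m
A = π(d/2)² = π(5.7500e-04 m)² = 1.0387e-06 m²
L = m/(density·A) = 0.0587/(8480×1.0387e-06) = 6.664 m
R = ρL/A = (1.06×10^-6)(6.664)/(1.0387e-06) = 6.801 Ω
P = I²R = (3.01)² × 6.801 = 61.6 W

61.6 W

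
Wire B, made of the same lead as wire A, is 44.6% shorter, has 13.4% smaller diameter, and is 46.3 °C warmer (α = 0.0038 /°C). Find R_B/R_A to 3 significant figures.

0.869

R ∝ ρL/d² with ρ ∝ (1+αΔT), so R_B/R_A = (1 − 44.6/100) × (1 − 13.4/100)⁻² × (1 + 0.0038×46.3)
= 0.554 × 1.333 × 1.176 = 0.869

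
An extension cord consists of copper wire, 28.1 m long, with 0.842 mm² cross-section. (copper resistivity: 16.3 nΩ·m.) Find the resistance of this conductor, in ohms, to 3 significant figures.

ρ = 16.3 nΩ·m = 1.63×10^-8 Ω·m
A = 0.842 mm² = 8.420e-07 m²
R = ρL/A = (1.63×10^-8)(28.1 m)/(8.420e-07 m²) = 0.544 Ω

0.544 Ω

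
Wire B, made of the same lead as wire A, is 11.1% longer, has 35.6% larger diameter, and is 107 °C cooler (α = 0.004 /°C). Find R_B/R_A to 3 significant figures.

0.346

R ∝ ρL/d² with ρ ∝ (1+αΔT), so R_B/R_A = (1 + 11.1/100) × (1 + 35.6/100)⁻² × (1 − 0.004×107)
= 1.111 × 0.5438 × 0.572 = 0.346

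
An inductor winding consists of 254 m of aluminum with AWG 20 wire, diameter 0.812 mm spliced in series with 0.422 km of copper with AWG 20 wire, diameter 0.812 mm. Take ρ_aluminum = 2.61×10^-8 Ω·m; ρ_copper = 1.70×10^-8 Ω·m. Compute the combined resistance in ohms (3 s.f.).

Segment 1: A = π(0.812/2 mm)² = π(4.0600e-04 m)² = 5.178e-07 m²
R₁ = ρL/A = (2.61×10^-8)(254)/(5.178e-07) = 12.8 Ω
R₂ = (1.70×10^-8)(422)/(5.178e-07) = 13.85 Ω
R = R₁ + R₂ = 26.7 Ω

26.7 Ω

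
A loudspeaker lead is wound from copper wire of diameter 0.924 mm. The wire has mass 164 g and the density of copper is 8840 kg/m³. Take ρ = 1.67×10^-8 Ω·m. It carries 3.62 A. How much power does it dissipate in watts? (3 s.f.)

A = π(d/2)² = π(4.6200e-04 m)² = 6.7055e-07 m²
L = m/(density·A) = 0.164/(8840×6.7055e-07) = 27.67 m
R = ρL/A = (1.67×10^-8)(27.67)/(6.7055e-07) = 0.689 Ω
P = I²R = (3.62)² × 0.689 = 9.03 W

9.03 W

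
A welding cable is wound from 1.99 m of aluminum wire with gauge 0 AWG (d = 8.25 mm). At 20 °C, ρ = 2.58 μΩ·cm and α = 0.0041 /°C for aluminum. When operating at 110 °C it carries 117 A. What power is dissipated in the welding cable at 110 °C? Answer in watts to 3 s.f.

18.0 W

ρ = 2.58 μΩ·cm = 2.58×10^-8 Ω·m
A = π(8.25/2 mm)² = π(4.1250e-03 m)² = 5.346e-05 m²
R₍20₎ = ρL/A = (2.58×10^-8)(1.99)/(5.346e-05) = 9.605×10^-4 Ω
R₍110₎ = R₍20₎(1 + αΔT) = 9.605×10^-4 × (1 + 0.0041×90) = 0.001315 Ω
P = I²R = (117)² × 0.001315 = 18.0 W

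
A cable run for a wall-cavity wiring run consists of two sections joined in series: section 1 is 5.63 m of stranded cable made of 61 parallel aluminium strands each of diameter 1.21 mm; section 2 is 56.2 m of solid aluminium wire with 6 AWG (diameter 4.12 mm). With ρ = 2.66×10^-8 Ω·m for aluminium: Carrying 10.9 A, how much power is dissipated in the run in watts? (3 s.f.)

13.6 W

Section 1: A_strand = π(6.0500e-04)² = 1.150e-06 m²; R₁ = ρL/(N·A_s) = (2.66×10^-8)(5.63)/(61×1.150e-06) = 0.002135 Ω
Section 2: A = π(4.12/2 mm)² = π(2.0600e-03 m)² = 1.333e-05 m²
R₂ = (2.66×10^-8)(56.2)/(1.333e-05) = 0.1121 Ω
R = R₁ + R₂ = 0.1143 Ω
P = I²R = (10.9)² × 0.1143 = 13.6 W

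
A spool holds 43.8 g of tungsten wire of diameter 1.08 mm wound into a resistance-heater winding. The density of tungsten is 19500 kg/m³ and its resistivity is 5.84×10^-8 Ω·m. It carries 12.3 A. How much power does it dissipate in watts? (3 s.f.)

A = π(d/2)² = π(5.4000e-04 m)² = 9.1609e-07 m²
L = m/(density·A) = 0.0438/(19500×9.1609e-07) = 2.452 m
R = ρL/A = (5.84×10^-8)(2.452)/(9.1609e-07) = 0.1563 Ω
P = I²R = (12.3)² × 0.1563 = 23.6 W

23.6 W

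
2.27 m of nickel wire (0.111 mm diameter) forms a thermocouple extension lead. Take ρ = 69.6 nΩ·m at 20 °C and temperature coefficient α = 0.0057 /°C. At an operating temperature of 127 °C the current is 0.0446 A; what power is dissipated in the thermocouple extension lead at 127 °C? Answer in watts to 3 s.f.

0.0523 W

ρ = 69.6 nΩ·m = 6.96×10^-8 Ω·m
A = π(d/2)² = π(5.5500e-05 m)² = 9.677e-09 m²
R₍20₎ = ρL/A = (6.96×10^-8)(2.27)/(9.677e-09) = 16.33 Ω
R₍127₎ = R₍20₎(1 + αΔT) = 16.33 × (1 + 0.0057×107) = 26.28 Ω
P = I²R = (0.0446)² × 26.28 = 0.0523 W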